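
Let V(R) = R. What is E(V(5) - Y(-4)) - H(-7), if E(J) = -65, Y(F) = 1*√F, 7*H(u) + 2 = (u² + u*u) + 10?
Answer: -561/7 ≈ -80.143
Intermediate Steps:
H(u) = 8/7 + 2*u²/7 (H(u) = -2/7 + ((u² + u*u) + 10)/7 = -2/7 + ((u² + u²) + 10)/7 = -2/7 + (2*u² + 10)/7 = -2/7 + (10 + 2*u²)/7 = -2/7 + (10/7 + 2*u²/7) = 8/7 + 2*u²/7)
Y(F) = √F
E(V(5) - Y(-4)) - H(-7) = -65 - (8/7 + (2/7)*(-7)²) = -65 - (8/7 + (2/7)*49) = -65 - (8/7 + 14) = -65 - 1*106/7 = -65 - 106/7 = -561/7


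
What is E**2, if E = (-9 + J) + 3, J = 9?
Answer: 9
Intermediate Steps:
E = 3 (E = (-9 + 9) + 3 = 0 + 3 = 3)
E**2 = 3**2 = 9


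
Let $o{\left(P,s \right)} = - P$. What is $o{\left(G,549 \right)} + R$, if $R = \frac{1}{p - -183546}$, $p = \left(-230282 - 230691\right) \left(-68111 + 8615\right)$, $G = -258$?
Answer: $\frac{7075968153733}{27426233154} \approx 258.0$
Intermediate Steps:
$p = 27426049608$ ($p = \left(-460973\right) \left(-59496\right) = 27426049608$)
$R = \frac{1}{27426233154}$ ($R = \frac{1}{27426049608 - -183546} = \frac{1}{27426049608 + 183546} = \frac{1}{27426233154} \approx 3.6461 \cdot 10^{-11}$)
$o{\left(G,549 \right)} + R = \left(-1\right) \left(-258\right) + \frac{1}{27426233154} = 258 + \frac{1}{27426233154} = \frac{7075968153733}{27426233154}$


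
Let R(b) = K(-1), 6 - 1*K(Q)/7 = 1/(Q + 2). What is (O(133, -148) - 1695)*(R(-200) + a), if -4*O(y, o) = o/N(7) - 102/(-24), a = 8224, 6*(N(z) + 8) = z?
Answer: -9218439771/656 ≈ -1.4052e+7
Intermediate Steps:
N(z) = -8 + z/6
K(Q) = 42 - 7/(2 + Q) (K(Q) = 42 - 7/(Q + 2) = 42 - 7/(2 + Q))
O(y, o) = -17/16 + 3*o/82 (O(y, o) = -(o/(-8 + (⅙)*7) - 102/(-24))/4 = -(o/(-8 + 7/6) - 102*(-1/24))/4 = -(o/(-41/6) + 17/4)/4 = -(o*(-6/41) + 17/4)/4 = -(-6*o/41 + 17/4)/4 = -(17/4 - 6*o/41)/4 = -17/16 + 3*o/82)
R(b) = 35 (R(b) = 7*(11 + 6*(-1))/(2 - 1) = 7*(11 - 6)/1 = 7*1*5 = 35)
(O(133, -148) - 1695)*(R(-200) + a) = ((-17/16 + (3/82)*(-148)) - 1695)*(35 + 8224) = ((-17/16 - 222/41) - 1695)*8259 = (-4249/656 - 1695)*8259 = -1116169/656*8259 = -9218439771/656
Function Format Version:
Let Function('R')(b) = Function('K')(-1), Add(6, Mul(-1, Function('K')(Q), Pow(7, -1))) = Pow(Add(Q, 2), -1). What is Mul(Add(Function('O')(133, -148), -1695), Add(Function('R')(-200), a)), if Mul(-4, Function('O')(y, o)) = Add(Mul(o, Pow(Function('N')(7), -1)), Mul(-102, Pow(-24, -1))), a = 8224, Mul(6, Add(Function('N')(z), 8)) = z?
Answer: Rational(-9218439771, 656) ≈ -1.4052e+7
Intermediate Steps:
Function('N')(z) = Add(-8, Mul(Rational(1, 6), z))
Function('K')(Q) = Add(42, Mul(-7, Pow(Add(2, Q), -1))) (Function('K')(Q) = Add(42, Mul(-7, Pow(Add(Q, 2), -1))) = Add(42, Mul(-7, Pow(Add(2, Q), -1))))
Function('O')(y, o) = Add(Rational(-17, 16), Mul(Rational(3, 82), o)) (Function('O')(y, o) = Mul(Rational(-1, 4), Add(Mul(o, Pow(Add(-8, Mul(Rational(1, 6), 7)), -1)), Mul(-102, Pow(-24, -1)))) = Mul(Rational(-1, 4), Add(Mul(o, Pow(Add(-8, Rational(7, 6)), -1)), Mul(-102, Rational(-1, 24)))) = Mul(Rational(-1, 4), Add(Mul(o, Pow(Rational(-41, 6), -1)), Rational(17, 4))) = Mul(Rational(-1, 4), Add(Mul(o, Rational(-6, 41)), Rational(17, 4))) = Mul(Rational(-1, 4), Add(Mul(Rational(-6, 41), o), Rational(17, 4))) = Mul(Rational(-1, 4), Add(Rational(17, 4), Mul(Rational(-6, 41), o))) = Add(Rational(-17, 16), Mul(Rational(3, 82), o)))
Function('R')(b) = 35 (Function('R')(b) = Mul(7, Pow(Add(2, -1), -1), Add(11, Mul(6, -1))) = Mul(7, Pow(1, -1), Add(11, -6)) = Mul(7, 1, 5) = 35)
Mul(Add(Function('O')(133, -148), -1695), Add(Function('R')(-200), a)) = Mul(Add(Add(Rational(-17, 16), Mul(Rational(3, 82), -148)), -1695), Add(35, 8224)) = Mul(Add(Add(Rational(-17, 16), Rational(-222, 41)), -1695), 8259) = Mul(Add(Rational(-4249, 656), -1695), 8259) = Mul(Rational(-1116169, 656), 8259) = Rational(-9218439771, 656)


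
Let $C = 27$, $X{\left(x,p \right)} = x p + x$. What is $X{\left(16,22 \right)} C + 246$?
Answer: $10182$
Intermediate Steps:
$X{\left(x,p \right)} = x + p x$ ($X{\left(x,p \right)} = p x + x = x + p x$)
$X{\left(16,22 \right)} C + 246 = 16 \left(1 + 22\right) 27 + 246 = 16 \cdot 23 \cdot 27 + 246 = 368 \cdot 27 + 246 = 9936 + 246 = 10182$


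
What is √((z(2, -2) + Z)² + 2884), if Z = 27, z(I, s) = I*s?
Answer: √3413 ≈ 58.421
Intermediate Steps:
√((z(2, -2) + Z)² + 2884) = √((2*(-2) + 27)² + 2884) = √((-4 + 27)² + 2884) = √(23² + 2884) = √(529 + 2884) = √3413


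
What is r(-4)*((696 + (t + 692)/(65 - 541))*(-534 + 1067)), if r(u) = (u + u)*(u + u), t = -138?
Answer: 2820567776/119 ≈ 2.3702e+7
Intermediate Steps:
r(u) = 4*u² (r(u) = (2*u)*(2*u) = 4*u²)
r(-4)*((696 + (t + 692)/(65 - 541))*(-534 + 1067)) = (4*(-4)²)*((696 + (-138 + 692)/(65 - 541))*(-534 + 1067)) = (4*16)*((696 + 554/(-476))*533) = 64*((696 + 554*(-1/476))*533) = 64*((696 - 277/238)*533) = 64*((165371/238)*533) = 64*(88142743/238) = 2820567776/119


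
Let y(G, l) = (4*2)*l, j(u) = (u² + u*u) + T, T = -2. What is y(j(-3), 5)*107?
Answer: 4280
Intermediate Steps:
j(u) = -2 + 2*u² (j(u) = (u² + u*u) - 2 = (u² + u²) - 2 = 2*u² - 2 = -2 + 2*u²)
y(G, l) = 8*l
y(j(-3), 5)*107 = (8*5)*107 = 40*107 = 4280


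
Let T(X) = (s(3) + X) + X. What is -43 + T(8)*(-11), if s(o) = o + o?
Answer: -285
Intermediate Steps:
s(o) = 2*o
T(X) = 6 + 2*X (T(X) = (2*3 + X) + X = (6 + X) + X = 6 + 2*X)
-43 + T(8)*(-11) = -43 + (6 + 2*8)*(-11) = -43 + (6 + 16)*(-11) = -43 + 22*(-11) = -43 - 242 = -285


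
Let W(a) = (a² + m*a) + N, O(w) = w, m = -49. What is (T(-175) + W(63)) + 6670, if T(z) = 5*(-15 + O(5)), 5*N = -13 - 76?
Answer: 37421/5 ≈ 7484.2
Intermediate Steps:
N = -89/5 (N = (-13 - 76)/5 = (⅕)*(-89) = -89/5 ≈ -17.800)
W(a) = -89/5 + a² - 49*a (W(a) = (a² - 49*a) - 89/5 = -89/5 + a² - 49*a)
T(z) = -50 (T(z) = 5*(-15 + 5) = 5*(-10) = -50)
(T(-175) + W(63)) + 6670 = (-50 + (-89/5 + 63² - 49*63)) + 6670 = (-50 + (-89/5 + 3969 - 3087)) + 6670 = (-50 + 4321/5) + 6670 = 4071/5 + 6670 = 37421/5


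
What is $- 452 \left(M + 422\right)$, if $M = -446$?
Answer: $10848$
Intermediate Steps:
$- 452 \left(M + 422\right) = - 452 \left(-446 + 422\right) = \left(-452\right) \left(-24\right) = 10848$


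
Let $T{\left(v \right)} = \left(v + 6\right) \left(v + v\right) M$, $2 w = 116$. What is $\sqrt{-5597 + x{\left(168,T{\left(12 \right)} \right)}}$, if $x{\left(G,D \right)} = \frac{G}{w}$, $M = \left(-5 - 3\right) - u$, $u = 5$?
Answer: $\frac{i \sqrt{4704641}}{29} \approx 74.794 i$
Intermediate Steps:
$w = 58$ ($w = \frac{1}{2} \cdot 116 = 58$)
$M = -13$ ($M = \left(-5 - 3\right) - 5 = -8 - 5 = -13$)
$T{\left(v \right)} = - 26 v \left(6 + v\right)$ ($T{\left(v \right)} = \left(v + 6\right) \left(v + v\right) \left(-13\right) = \left(6 + v\right) 2 v \left(-13\right) = 2 v \left(6 + v\right) \left(-13\right) = - 26 v \left(6 + v\right)$)
$x{\left(G,D \right)} = \frac{G}{58}$
$\sqrt{-5597 + x{\left(168,T{\left(12 \right)} \right)}} = \sqrt{-5597 + \frac{1}{58} \cdot 168} = \sqrt{-5597 + \frac{84}{29}} = \sqrt{- \frac{162229}{29}} = \frac{i \sqrt{4704641}}{29}$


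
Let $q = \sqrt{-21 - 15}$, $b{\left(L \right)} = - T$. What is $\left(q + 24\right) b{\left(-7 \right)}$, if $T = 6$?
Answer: $-144 - 36 i \approx -144.0 - 36.0 i$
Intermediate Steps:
$b{\left(L \right)} = -6$ ($b{\left(L \right)} = \left(-1\right) 6 = -6$)
$q = 6 i$ ($q = \sqrt{-36} = 6 i \approx 6.0 i$)
$\left(q + 24\right) b{\left(-7 \right)} = \left(6 i + 24\right) \left(-6\right) = \left(24 + 6 i\right) \left(-6\right) = -144 - 36 i$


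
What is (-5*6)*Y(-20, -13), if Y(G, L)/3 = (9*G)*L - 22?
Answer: -208620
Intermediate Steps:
Y(G, L) = -66 + 27*G*L (Y(G, L) = 3*((9*G)*L - 22) = 3*(9*G*L - 22) = 3*(-22 + 9*G*L) = -66 + 27*G*L)
(-5*6)*Y(-20, -13) = (-5*6)*(-66 + 27*(-20)*(-13)) = -30*(-66 + 7020) = -30*6954 = -208620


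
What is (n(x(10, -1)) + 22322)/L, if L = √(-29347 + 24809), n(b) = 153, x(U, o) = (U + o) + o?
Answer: -22475*I*√4538/4538 ≈ -333.63*I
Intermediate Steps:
x(U, o) = U + 2*o
L = I*√4538 (L = √(-4538) = I*√4538 ≈ 67.365*I)
(n(x(10, -1)) + 22322)/L = (153 + 22322)/((I*√4538)) = 22475*(-I*√4538/4538) = -22475*I*√4538/4538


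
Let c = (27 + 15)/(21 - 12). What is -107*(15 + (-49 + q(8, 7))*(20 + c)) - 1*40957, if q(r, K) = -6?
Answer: 307804/3 ≈ 1.0260e+5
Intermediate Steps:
c = 14/3 (c = 42/9 = 42*(⅑) = 14/3 ≈ 4.6667)
-107*(15 + (-49 + q(8, 7))*(20 + c)) - 1*40957 = -107*(15 + (-49 - 6)*(20 + 14/3)) - 1*40957 = -107*(15 - 55*74/3) - 40957 = -107*(15 - 4070/3) - 40957 = -107*(-4025/3) - 40957 = 430675/3 - 40957 = 307804/3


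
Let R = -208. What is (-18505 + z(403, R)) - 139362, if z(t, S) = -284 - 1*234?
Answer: -158385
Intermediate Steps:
z(t, S) = -518 (z(t, S) = -284 - 234 = -518)
(-18505 + z(403, R)) - 139362 = (-18505 - 518) - 139362 = -19023 - 139362 = -158385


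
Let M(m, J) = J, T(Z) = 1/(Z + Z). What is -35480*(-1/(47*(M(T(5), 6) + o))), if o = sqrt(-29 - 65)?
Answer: 21288/611 - 3548*I*sqrt(94)/611 ≈ 34.841 - 56.3*I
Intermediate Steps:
T(Z) = 1/(2*Z)
o = I*sqrt(94) (o = sqrt(-94) = I*sqrt(94) ≈ 9.6954*I)
-35480*(-1/(47*(M(T(5), 6) + o))) = -35480*(-1/(47*(6 + I*sqrt(94)))) = -35480/(-282 - 47*I*sqrt(94))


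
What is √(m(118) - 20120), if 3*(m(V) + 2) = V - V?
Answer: I*√20122 ≈ 141.85*I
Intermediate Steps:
m(V) = -2 (m(V) = -2 + (V - V)/3 = -2 + (⅓)*0 = -2 + 0 = -2)
√(m(118) - 20120) = √(-2 - 20120) = √(-20122) = I*√20122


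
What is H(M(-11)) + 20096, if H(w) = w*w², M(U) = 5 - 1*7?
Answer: 20088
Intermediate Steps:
M(U) = -2 (M(U) = 5 - 7 = -2)
H(w) = w³
H(M(-11)) + 20096 = (-2)³ + 20096 = -8 + 20096 = 20088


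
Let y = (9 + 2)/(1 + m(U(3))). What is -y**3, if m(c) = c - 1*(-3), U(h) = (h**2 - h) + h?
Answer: -1331/2197 ≈ -0.60583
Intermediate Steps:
U(h) = h**2
m(c) = 3 + c (m(c) = c + 3 = 3 + c)
y = 11/13 (y = (9 + 2)/(1 + (3 + 3**2)) = 11/(1 + (3 + 9)) = 11/(1 + 12) = 11/13 ≈ 0.84615)
-y**3 = -(11/13)**3 = -1*1331/2197 = -1331/2197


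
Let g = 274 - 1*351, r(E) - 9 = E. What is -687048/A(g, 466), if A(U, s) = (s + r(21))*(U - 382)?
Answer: 28627/9486 ≈ 3.0178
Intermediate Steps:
r(E) = 9 + E
g = -77 (g = 274 - 351 = -77)
A(U, s) = (-382 + U)*(30 + s) (A(U, s) = (s + (9 + 21))*(U - 382) = (s + 30)*(-382 + U) = (30 + s)*(-382 + U) = (-382 + U)*(30 + s))
-687048/A(g, 466) = -687048/(-11460 - 382*466 + 30*(-77) - 77*466) = -687048/(-11460 - 178012 - 2310 - 35882) = -687048/(-227664) = -687048*(-1/227664) = 28627/9486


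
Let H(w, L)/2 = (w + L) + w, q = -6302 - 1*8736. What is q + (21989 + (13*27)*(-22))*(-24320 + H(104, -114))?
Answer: -344306282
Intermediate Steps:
q = -15038 (q = -6302 - 8736 = -15038)
H(w, L) = 2*L + 4*w (H(w, L) = 2*((w + L) + w) = 2*((L + w) + w) = 2*(L + 2*w) = 2*L + 4*w)
q + (21989 + (13*27)*(-22))*(-24320 + H(104, -114)) = -15038 + (21989 + (13*27)*(-22))*(-24320 + (2*(-114) + 4*104)) = -15038 + (21989 + 351*(-22))*(-24320 + (-228 + 416)) = -15038 + (21989 - 7722)*(-24320 + 188) = -15038 + 14267*(-24132) = -15038 - 344291244 = -344306282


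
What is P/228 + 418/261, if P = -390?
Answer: -1081/9918 ≈ -0.10899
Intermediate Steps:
P/228 + 418/261 = -390/228 + 418/261 = -390*1/228 + 418*(1/261) = -65/38 + 418/261 = -1081/9918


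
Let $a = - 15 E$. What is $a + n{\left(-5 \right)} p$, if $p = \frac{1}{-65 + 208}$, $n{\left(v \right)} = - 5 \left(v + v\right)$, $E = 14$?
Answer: $- \frac{29980}{143} \approx -209.65$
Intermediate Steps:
$n{\left(v \right)} = - 10 v$ ($n{\left(v \right)} = - 5 \cdot 2 v = - 10 v$)
$p = \frac{1}{143} \approx 0.006993$
$a = -210$ ($a = - 15 \cdot 14 = \left(-1\right) 210 = -210$)
$a + n{\left(-5 \right)} p = -210 + \left(-10\right) \left(-5\right) \frac{1}{143} = -210 + 50 \cdot \frac{1}{143} = -210 + \frac{50}{143} = - \frac{29980}{143}$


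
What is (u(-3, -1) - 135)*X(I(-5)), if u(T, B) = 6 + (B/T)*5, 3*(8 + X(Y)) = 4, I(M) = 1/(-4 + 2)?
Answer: 7640/9 ≈ 848.89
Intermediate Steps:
I(M) = -½ (I(M) = 1/(-2) = -½)
X(Y) = -20/3 (X(Y) = -8 + (⅓)*4 = -8 + 4/3 = -20/3)
u(T, B) = 6 + 5*B/T
(u(-3, -1) - 135)*X(I(-5)) = ((6 + 5*(-1)/(-3)) - 135)*(-20/3) = ((6 + 5*(-1)*(-⅓)) - 135)*(-20/3) = ((6 + 5/3) - 135)*(-20/3) = (23/3 - 135)*(-20/3) = -382/3*(-20/3) = 7640/9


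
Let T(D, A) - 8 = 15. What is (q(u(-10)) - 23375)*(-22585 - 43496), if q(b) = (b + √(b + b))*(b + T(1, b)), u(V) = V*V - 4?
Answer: 789734031 - 62909112*√3 ≈ 6.8077e+8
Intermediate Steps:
u(V) = -4 + V² (u(V) = V² - 4 = -4 + V²)
T(D, A) = 23 (T(D, A) = 8 + 15 = 23)
q(b) = (23 + b)*(b + √2*√b) (q(b) = (b + √(b + b))*(b + 23) = (b + √(2*b))*(23 + b) = (b + √2*√b)*(23 + b) = (23 + b)*(b + √2*√b))
(q(u(-10)) - 23375)*(-22585 - 43496) = (((-4 + (-10)²)² + 23*(-4 + (-10)²) + √2*(-4 + (-10)²)^(3/2) + 23*√2*√(-4 + (-10)²)) - 23375)*(-22585 - 43496) = (((-4 + 100)² + 23*(-4 + 100) + √2*(-4 + 100)^(3/2) + 23*√2*√(-4 + 100)) - 23375)*(-66081) = ((96² + 23*96 + √2*96^(3/2) + 23*√2*√96) - 23375)*(-66081) = ((9216 + 2208 + √2*(384*√6) + 23*√2*(4*√6)) - 23375)*(-66081) = ((9216 + 2208 + 768*√3 + 184*√3) - 23375)*(-66081) = ((11424 + 952*√3) - 23375)*(-66081) = (-11951 + 952*√3)*(-66081) = 789734031 - 62909112*√3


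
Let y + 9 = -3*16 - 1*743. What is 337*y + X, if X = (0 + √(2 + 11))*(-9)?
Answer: -269600 - 9*√13 ≈ -2.6963e+5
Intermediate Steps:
X = -9*√13 (X = (0 + √13)*(-9) = √13*(-9) = -9*√13 ≈ -32.450)
y = -800 (y = -9 + (-3*16 - 1*743) = -9 + (-48 - 743) = -9 - 791 = -800)
337*y + X = 337*(-800) - 9*√13 = -269600 - 9*√13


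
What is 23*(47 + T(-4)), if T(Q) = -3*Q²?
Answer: -23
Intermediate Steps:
23*(47 + T(-4)) = 23*(47 - 3*(-4)²) = 23*(47 - 3*16) = 23*(47 - 48) = 23*(-1) = -23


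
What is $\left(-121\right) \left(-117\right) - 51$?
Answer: $14106$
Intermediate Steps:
$\left(-121\right) \left(-117\right) - 51 = 14157 - 51 = 14106$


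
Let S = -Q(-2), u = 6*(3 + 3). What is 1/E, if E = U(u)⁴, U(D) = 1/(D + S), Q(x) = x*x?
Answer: 1048576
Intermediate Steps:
Q(x) = x²
u = 36 (u = 6*6 = 36)
S = -4 (S = -1*(-2)² = -1*4 = -4)
U(D) = 1/(-4 + D) (U(D) = 1/(D - 4) = 1/(-4 + D))
E = 1/1048576 (E = (1/(-4 + 36))⁴ = (1/32)⁴ = 1/1048576 ≈ 9.5367e-7)
1/E = 1/(1/1048576) = 1048576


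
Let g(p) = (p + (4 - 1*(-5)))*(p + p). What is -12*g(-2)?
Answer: 336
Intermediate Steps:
g(p) = 2*p*(9 + p) (g(p) = (p + (4 + 5))*(2*p) = (p + 9)*(2*p) = (9 + p)*(2*p) = 2*p*(9 + p))
-12*g(-2) = -24*(-2)*(9 - 2) = -24*(-2)*7 = -12*(-28) = 336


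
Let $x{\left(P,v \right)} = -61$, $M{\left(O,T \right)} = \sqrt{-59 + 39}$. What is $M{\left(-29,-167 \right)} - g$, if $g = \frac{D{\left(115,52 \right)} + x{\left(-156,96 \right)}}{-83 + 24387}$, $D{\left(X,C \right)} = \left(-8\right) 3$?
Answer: $\frac{85}{24304} + 2 i \sqrt{5} \approx 0.0034974 + 4.4721 i$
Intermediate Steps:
$M{\left(O,T \right)} = 2 i \sqrt{5}$ ($M{\left(O,T \right)} = \sqrt{-20} = 2 i \sqrt{5}$)
$D{\left(X,C \right)} = -24$
$g = - \frac{85}{24304}$ ($g = \frac{-24 - 61}{-83 + 24387} = - \frac{85}{24304} \approx -0.0034974$)
$M{\left(-29,-167 \right)} - g = 2 i \sqrt{5} - - \frac{85}{24304} = 2 i \sqrt{5} + \frac{85}{24304} = \frac{85}{24304} + 2 i \sqrt{5}$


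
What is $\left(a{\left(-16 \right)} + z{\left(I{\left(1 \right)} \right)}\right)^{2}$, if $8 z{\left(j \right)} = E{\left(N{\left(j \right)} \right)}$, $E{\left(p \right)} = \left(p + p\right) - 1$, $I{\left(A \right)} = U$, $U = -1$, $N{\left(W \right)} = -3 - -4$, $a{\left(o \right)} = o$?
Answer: $\frac{16129}{64} \approx 252.02$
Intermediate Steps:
$N{\left(W \right)} = 1$ ($N{\left(W \right)} = -3 + 4 = 1$)
$I{\left(A \right)} = -1$
$E{\left(p \right)} = -1 + 2 p$ ($E{\left(p \right)} = 2 p - 1 = -1 + 2 p$)
$z{\left(j \right)} = \frac{1}{8}$ ($z{\left(j \right)} = \frac{-1 + 2 \cdot 1}{8} = \frac{-1 + 2}{8} = \frac{1}{8} \cdot 1 = \frac{1}{8}$)
$\left(a{\left(-16 \right)} + z{\left(I{\left(1 \right)} \right)}\right)^{2} = \left(-16 + \frac{1}{8}\right)^{2} = \left(- \frac{127}{8}\right)^{2} = \frac{16129}{64}$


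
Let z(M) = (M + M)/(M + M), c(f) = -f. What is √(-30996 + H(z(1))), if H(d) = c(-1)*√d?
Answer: I*√30995 ≈ 176.05*I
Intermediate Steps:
z(M) = 1 (z(M) = (2*M)/((2*M)) = (2*M)*(1/(2*M)) = 1)
H(d) = √d (H(d) = (-1*(-1))*√d = 1*√d = √d)
√(-30996 + H(z(1))) = √(-30996 + √1) = √(-30996 + 1) = √(-30995) = I*√30995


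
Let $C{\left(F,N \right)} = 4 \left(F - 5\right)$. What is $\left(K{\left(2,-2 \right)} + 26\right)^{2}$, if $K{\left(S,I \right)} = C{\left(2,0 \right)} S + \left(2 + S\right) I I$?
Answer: $324$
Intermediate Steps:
$C{\left(F,N \right)} = -20 + 4 F$ ($C{\left(F,N \right)} = 4 \left(-5 + F\right) = -20 + 4 F$)
$K{\left(S,I \right)} = - 12 S + I^{2} \left(2 + S\right)$ ($K{\left(S,I \right)} = \left(-20 + 4 \cdot 2\right) S + \left(2 + S\right) I I = \left(-20 + 8\right) S + I \left(2 + S\right) I = - 12 S + I^{2} \left(2 + S\right)$)
$\left(K{\left(2,-2 \right)} + 26\right)^{2} = \left(\left(\left(-12\right) 2 + 2 \left(-2\right)^{2} + 2 \left(-2\right)^{2}\right) + 26\right)^{2} = \left(\left(-24 + 2 \cdot 4 + 2 \cdot 4\right) + 26\right)^{2} = \left(\left(-24 + 8 + 8\right) + 26\right)^{2} = \left(-8 + 26\right)^{2} = 18^{2} = 324$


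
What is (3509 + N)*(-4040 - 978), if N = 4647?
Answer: -40926808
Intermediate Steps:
(3509 + N)*(-4040 - 978) = (3509 + 4647)*(-4040 - 978) = 8156*(-5018) = -40926808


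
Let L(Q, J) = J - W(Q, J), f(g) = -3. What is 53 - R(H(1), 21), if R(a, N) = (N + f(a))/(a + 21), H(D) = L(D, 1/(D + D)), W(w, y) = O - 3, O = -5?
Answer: 3091/59 ≈ 52.390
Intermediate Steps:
W(w, y) = -8 (W(w, y) = -5 - 3 = -8)
L(Q, J) = 8 + J (L(Q, J) = J - 1*(-8) = J + 8 = 8 + J)
H(D) = 8 + 1/(2*D) (H(D) = 8 + 1/(D + D) = 8 + 1/(2*D))
R(a, N) = (-3 + N)/(21 + a) (R(a, N) = (N - 3)/(a + 21) = (-3 + N)/(21 + a))
53 - R(H(1), 21) = 53 - (-3 + 21)/(21 + (8 + (½)/1)) = 53 - 18/(21 + (8 + (½)*1)) = 53 - 18/(21 + (8 + ½)) = 53 - 18/(21 + 17/2) = 53 - 18/59/2 = 53 - 2*18/59 = 53 - 1*36/59 = 53 - 36/59 = 3091/59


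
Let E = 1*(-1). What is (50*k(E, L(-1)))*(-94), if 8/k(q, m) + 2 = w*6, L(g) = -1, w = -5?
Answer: 1175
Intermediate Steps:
E = -1
k(q, m) = -¼ (k(q, m) = 8/(-2 - 5*6) = 8/(-2 - 30) = 8/(-32) = 8*(-1/32) = -¼)
(50*k(E, L(-1)))*(-94) = (50*(-¼))*(-94) = -25/2*(-94) = 1175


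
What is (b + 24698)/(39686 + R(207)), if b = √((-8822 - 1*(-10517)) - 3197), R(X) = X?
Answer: 24698/39893 + I*√1502/39893 ≈ 0.61911 + 0.00097149*I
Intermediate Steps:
b = I*√1502 (b = √((-8822 + 10517) - 3197) = √(1695 - 3197) = √(-1502) = I*√1502 ≈ 38.756*I)
(b + 24698)/(39686 + R(207)) = (I*√1502 + 24698)/(39686 + 207) = (24698 + I*√1502)/39893 = (24698 + I*√1502)*(1/39893) = 24698/39893 + I*√1502/39893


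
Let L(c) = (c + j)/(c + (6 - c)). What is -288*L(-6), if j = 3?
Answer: 144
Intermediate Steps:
L(c) = 1/2 + c/6 (L(c) = (c + 3)/(c + (6 - c)) = (3 + c)/6 = (3 + c)*(1/6) = 1/2 + c/6)
-288*L(-6) = -288*(1/2 + (1/6)*(-6)) = -288*(1/2 - 1) = -288*(-1/2) = 144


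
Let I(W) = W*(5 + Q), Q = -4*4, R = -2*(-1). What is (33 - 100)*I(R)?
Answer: 1474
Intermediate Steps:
R = 2
Q = -16
I(W) = -11*W (I(W) = W*(5 - 16) = W*(-11) = -11*W)
(33 - 100)*I(R) = (33 - 100)*(-11*2) = -67*(-22) = 1474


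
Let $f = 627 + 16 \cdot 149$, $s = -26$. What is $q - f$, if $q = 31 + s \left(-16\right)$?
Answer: $-2564$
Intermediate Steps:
$q = 447$ ($q = 31 - -416 = 31 + 416 = 447$)
$f = 3011$ ($f = 627 + 2384 = 3011$)
$q - f = 447 - 3011 = -2564$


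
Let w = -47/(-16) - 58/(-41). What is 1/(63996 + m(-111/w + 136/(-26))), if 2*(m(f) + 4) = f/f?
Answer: 2/127985 ≈ 1.5627e-5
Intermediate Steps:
w = 2855/656 (w = -47*(-1/16) - 58*(-1/41) = 47/16 + 58/41 = 2855/656 ≈ 4.3521)
m(f) = -7/2 (m(f) = -4 + (f/f)/2 = -4 + (1/2)*1 = -4 + 1/2 = -7/2)
1/(63996 + m(-111/w + 136/(-26))) = 1/(63996 - 7/2) = 1/(127985/2) = 2/127985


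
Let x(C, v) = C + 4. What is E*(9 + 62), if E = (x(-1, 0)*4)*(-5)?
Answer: -4260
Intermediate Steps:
x(C, v) = 4 + C
E = -60 (E = ((4 - 1)*4)*(-5) = (3*4)*(-5) = 12*(-5) = -60)
E*(9 + 62) = -60*(9 + 62) = -60*71 = -4260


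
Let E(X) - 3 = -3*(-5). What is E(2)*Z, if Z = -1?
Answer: -18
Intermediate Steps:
E(X) = 18 (E(X) = 3 - 3*(-5) = 3 + 15 = 18)
E(2)*Z = 18*(-1) = -18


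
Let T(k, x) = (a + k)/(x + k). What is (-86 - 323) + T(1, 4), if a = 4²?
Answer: -2028/5 ≈ -405.60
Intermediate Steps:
a = 16
T(k, x) = (16 + k)/(k + x) (T(k, x) = (16 + k)/(x + k) = (16 + k)/(k + x))
(-86 - 323) + T(1, 4) = (-86 - 323) + (16 + 1)/(1 + 4) = -409 + 17/5 = -2028/5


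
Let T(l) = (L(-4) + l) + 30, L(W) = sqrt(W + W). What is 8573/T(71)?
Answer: 865873/10209 - 17146*I*sqrt(2)/10209 ≈ 84.815 - 2.3752*I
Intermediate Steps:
L(W) = sqrt(2)*sqrt(W) (L(W) = sqrt(2*W) = sqrt(2)*sqrt(W))
T(l) = 30 + l + 2*I*sqrt(2) (T(l) = (sqrt(2)*sqrt(-4) + l) + 30 = (sqrt(2)*(2*I) + l) + 30 = (2*I*sqrt(2) + l) + 30 = (l + 2*I*sqrt(2)) + 30 = 30 + l + 2*I*sqrt(2))
8573/T(71) = 8573/(30 + 71 + 2*I*sqrt(2)) = 8573/(101 + 2*I*sqrt(2))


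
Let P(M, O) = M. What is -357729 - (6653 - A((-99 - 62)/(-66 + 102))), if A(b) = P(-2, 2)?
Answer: -364384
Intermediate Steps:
A(b) = -2
-357729 - (6653 - A((-99 - 62)/(-66 + 102))) = -357729 - (6653 - 1*(-2)) = -357729 - (6653 + 2) = -357729 - 1*6655 = -357729 - 6655 = -364384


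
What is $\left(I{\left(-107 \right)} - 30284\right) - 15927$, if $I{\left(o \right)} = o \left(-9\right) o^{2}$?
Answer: $10979176$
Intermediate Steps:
$I{\left(o \right)} = - 9 o^{3}$ ($I{\left(o \right)} = - 9 o o^{2} = - 9 o^{3}$)
$\left(I{\left(-107 \right)} - 30284\right) - 15927 = \left(- 9 \left(-107\right)^{3} - 30284\right) - 15927 = \left(\left(-9\right) \left(-1225043\right) - 30284\right) - 15927 = \left(11025387 - 30284\right) - 15927 = 10995103 - 15927 = 10979176$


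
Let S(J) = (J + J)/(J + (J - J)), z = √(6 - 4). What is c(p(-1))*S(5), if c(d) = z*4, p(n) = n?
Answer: 8*√2 ≈ 11.314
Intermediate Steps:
z = √2 ≈ 1.4142
c(d) = 4*√2 (c(d) = √2*4 = 4*√2)
S(J) = 2 (S(J) = (2*J)/(J + 0) = (2*J)/J = 2)
c(p(-1))*S(5) = (4*√2)*2 = 8*√2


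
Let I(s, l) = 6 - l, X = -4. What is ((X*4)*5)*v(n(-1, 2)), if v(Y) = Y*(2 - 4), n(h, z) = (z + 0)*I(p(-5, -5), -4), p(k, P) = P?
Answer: 3200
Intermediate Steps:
n(h, z) = 10*z (n(h, z) = (z + 0)*(6 - 1*(-4)) = z*(6 + 4) = z*10 = 10*z)
v(Y) = -2*Y (v(Y) = Y*(-2) = -2*Y)
((X*4)*5)*v(n(-1, 2)) = (-4*4*5)*(-20*2) = (-16*5)*(-2*20) = -80*(-40) = 3200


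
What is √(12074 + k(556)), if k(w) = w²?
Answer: 3*√35690 ≈ 566.75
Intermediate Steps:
√(12074 + k(556)) = √(12074 + 556²) = √(12074 + 309136) = √321210 = 3*√35690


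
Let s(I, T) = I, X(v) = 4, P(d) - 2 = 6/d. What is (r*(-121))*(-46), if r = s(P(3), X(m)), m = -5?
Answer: 22264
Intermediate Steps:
P(d) = 2 + 6/d
r = 4 (r = 2 + 6/3 = 2 + 6*(⅓) = 2 + 2 = 4)
(r*(-121))*(-46) = (4*(-121))*(-46) = -484*(-46) = 22264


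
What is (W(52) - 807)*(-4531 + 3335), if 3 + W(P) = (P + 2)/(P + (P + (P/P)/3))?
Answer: 303028128/313 ≈ 9.6814e+5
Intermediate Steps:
W(P) = -3 + (2 + P)/(⅓ + 2*P) (W(P) = -3 + (P + 2)/(P + (P + (P/P)/3)) = -3 + (2 + P)/(P + (P + (⅓)*1)) = -3 + (2 + P)/(P + (P + ⅓)) = -3 + (2 + P)/(P + (⅓ + P)) = -3 + (2 + P)/(⅓ + 2*P))
(W(52) - 807)*(-4531 + 3335) = (3*(1 - 5*52)/(1 + 6*52) - 807)*(-4531 + 3335) = (3*(1 - 260)/(1 + 312) - 807)*(-1196) = (3*(-259)/313 - 807)*(-1196) = (3*(1/313)*(-259) - 807)*(-1196) = (-777/313 - 807)*(-1196) = -253368/313*(-1196) = 303028128/313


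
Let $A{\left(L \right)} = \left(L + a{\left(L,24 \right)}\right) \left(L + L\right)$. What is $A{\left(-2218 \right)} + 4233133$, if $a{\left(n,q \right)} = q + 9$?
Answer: $13925793$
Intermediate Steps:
$a{\left(n,q \right)} = 9 + q$
$A{\left(L \right)} = 2 L \left(33 + L\right)$ ($A{\left(L \right)} = \left(L + \left(9 + 24\right)\right) \left(L + L\right) = \left(L + 33\right) 2 L = \left(33 + L\right) 2 L = 2 L \left(33 + L\right)$)
$A{\left(-2218 \right)} + 4233133 = 2 \left(-2218\right) \left(33 - 2218\right) + 4233133 = 2 \left(-2218\right) \left(-2185\right) + 4233133 = 9692660 + 4233133 = 13925793$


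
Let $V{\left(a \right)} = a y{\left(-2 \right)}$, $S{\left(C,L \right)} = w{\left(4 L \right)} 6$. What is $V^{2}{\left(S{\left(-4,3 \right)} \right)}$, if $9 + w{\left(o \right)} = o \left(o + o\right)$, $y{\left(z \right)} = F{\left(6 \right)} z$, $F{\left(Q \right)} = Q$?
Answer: $403527744$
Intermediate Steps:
$y{\left(z \right)} = 6 z$
$w{\left(o \right)} = -9 + 2 o^{2}$ ($w{\left(o \right)} = -9 + o \left(o + o\right) = -9 + o 2 o = -9 + 2 o^{2}$)
$S{\left(C,L \right)} = -54 + 192 L^{2}$ ($S{\left(C,L \right)} = \left(-9 + 2 \left(4 L\right)^{2}\right) 6 = \left(-9 + 2 \cdot 16 L^{2}\right) 6 = \left(-9 + 32 L^{2}\right) 6 = -54 + 192 L^{2}$)
$V{\left(a \right)} = - 12 a$ ($V{\left(a \right)} = a 6 \left(-2\right) = a \left(-12\right) = - 12 a$)
$V^{2}{\left(S{\left(-4,3 \right)} \right)} = \left(- 12 \left(-54 + 192 \cdot 3^{2}\right)\right)^{2} = \left(- 12 \left(-54 + 192 \cdot 9\right)\right)^{2} = \left(- 12 \left(-54 + 1728\right)\right)^{2} = \left(\left(-12\right) 1674\right)^{2} = \left(-20088\right)^{2} = 403527744$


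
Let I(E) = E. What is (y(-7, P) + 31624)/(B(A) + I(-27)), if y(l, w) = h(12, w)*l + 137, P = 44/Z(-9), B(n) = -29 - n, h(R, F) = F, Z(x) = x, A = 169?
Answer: -286157/2025 ≈ -141.31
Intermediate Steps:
P = -44/9 (P = 44/(-9) = 44*(-⅑) = -44/9 ≈ -4.8889)
y(l, w) = 137 + l*w (y(l, w) = w*l + 137 = l*w + 137 = 137 + l*w)
(y(-7, P) + 31624)/(B(A) + I(-27)) = ((137 - 7*(-44/9)) + 31624)/((-29 - 1*169) - 27) = ((137 + 308/9) + 31624)/((-29 - 169) - 27) = (1541/9 + 31624)/(-198 - 27) = (286157/9)/(-225) = (286157/9)*(-1/225) = -286157/2025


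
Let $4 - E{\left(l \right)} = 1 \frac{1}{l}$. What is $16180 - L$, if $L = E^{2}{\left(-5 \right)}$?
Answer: $\frac{404059}{25} \approx 16162.0$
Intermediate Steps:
$E{\left(l \right)} = 4 - \frac{1}{l}$ ($E{\left(l \right)} = 4 - 1 \frac{1}{l} = 4 - \frac{1}{l}$)
$L = \frac{441}{25}$ ($L = \left(4 - \frac{1}{-5}\right)^{2} = \left(4 - - \frac{1}{5}\right)^{2} = \left(4 + \frac{1}{5}\right)^{2} = \left(\frac{21}{5}\right)^{2} = \frac{441}{25} \approx 17.64$)
$16180 - L = 16180 - \frac{441}{25} = \frac{404059}{25}$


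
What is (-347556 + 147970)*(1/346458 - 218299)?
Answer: 7547487787067213/173229 ≈ 4.3569e+10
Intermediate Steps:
(-347556 + 147970)*(1/346458 - 218299) = -199586*(1/346458 - 218299) = -199586*(-75631434941/346458) = 7547487787067213/173229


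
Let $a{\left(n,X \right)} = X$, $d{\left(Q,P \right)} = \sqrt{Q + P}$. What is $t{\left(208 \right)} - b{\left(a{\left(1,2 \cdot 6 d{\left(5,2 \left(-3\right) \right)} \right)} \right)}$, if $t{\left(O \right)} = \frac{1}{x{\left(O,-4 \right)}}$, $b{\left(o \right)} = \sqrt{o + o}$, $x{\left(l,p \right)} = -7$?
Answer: $- \frac{1}{7} - 2 \sqrt{6} \sqrt{i} \approx -3.607 - 3.4641 i$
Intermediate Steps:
$d{\left(Q,P \right)} = \sqrt{P + Q}$
$b{\left(o \right)} = \sqrt{2} \sqrt{o}$ ($b{\left(o \right)} = \sqrt{2 o} = \sqrt{2} \sqrt{o}$)
$t{\left(O \right)} = - \frac{1}{7}$ ($t{\left(O \right)} = \frac{1}{-7} = - \frac{1}{7}$)
$t{\left(208 \right)} - b{\left(a{\left(1,2 \cdot 6 d{\left(5,2 \left(-3\right) \right)} \right)} \right)} = - \frac{1}{7} - \sqrt{2} \sqrt{2 \cdot 6 \sqrt{2 \left(-3\right) + 5}} = - \frac{1}{7} - \sqrt{2} \sqrt{12 \sqrt{-6 + 5}} = - \frac{1}{7} - \sqrt{2} \sqrt{12 \sqrt{-1}} = - \frac{1}{7} - \sqrt{2} \sqrt{12 i} = - \frac{1}{7} - \sqrt{2} \cdot 2 \sqrt{3} \sqrt{i} = - \frac{1}{7} - 2 \sqrt{6} \sqrt{i}$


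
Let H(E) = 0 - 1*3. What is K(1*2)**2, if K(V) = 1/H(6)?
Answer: 1/9 ≈ 0.11111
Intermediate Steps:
H(E) = -3 (H(E) = 0 - 3 = -3)
K(V) = -1/3 (K(V) = 1/(-3) = -1/3)
K(1*2)**2 = (-1/3)**2 = 1/9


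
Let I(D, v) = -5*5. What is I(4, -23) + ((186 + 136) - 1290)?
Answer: -993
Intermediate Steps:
I(D, v) = -25
I(4, -23) + ((186 + 136) - 1290) = -25 + ((186 + 136) - 1290) = -25 + (322 - 1290) = -25 - 968 = -993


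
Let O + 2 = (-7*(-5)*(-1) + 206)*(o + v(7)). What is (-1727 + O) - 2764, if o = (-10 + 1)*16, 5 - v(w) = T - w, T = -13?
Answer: -24842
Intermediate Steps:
v(w) = 18 + w (v(w) = 5 - (-13 - w) = 5 + (13 + w) = 18 + w)
o = -144 (o = -9*16 = -144)
O = -20351 (O = -2 + (-7*(-5)*(-1) + 206)*(-144 + (18 + 7)) = -2 + (35*(-1) + 206)*(-144 + 25) = -2 + (-35 + 206)*(-119) = -2 + 171*(-119) = -2 - 20349 = -20351)
(-1727 + O) - 2764 = (-1727 - 20351) - 2764 = -22078 - 2764 = -24842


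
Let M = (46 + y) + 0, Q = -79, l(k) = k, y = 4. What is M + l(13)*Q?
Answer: -977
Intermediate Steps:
M = 50 (M = (46 + 4) + 0 = 50 + 0 = 50)
M + l(13)*Q = 50 + 13*(-79) = 50 - 1027 = -977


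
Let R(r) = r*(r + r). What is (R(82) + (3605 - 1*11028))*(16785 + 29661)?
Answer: 279837150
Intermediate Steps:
R(r) = 2*r² (R(r) = r*(2*r) = 2*r²)
(R(82) + (3605 - 1*11028))*(16785 + 29661) = (2*82² + (3605 - 1*11028))*(16785 + 29661) = (2*6724 + (3605 - 11028))*46446 = (13448 - 7423)*46446 = 6025*46446 = 279837150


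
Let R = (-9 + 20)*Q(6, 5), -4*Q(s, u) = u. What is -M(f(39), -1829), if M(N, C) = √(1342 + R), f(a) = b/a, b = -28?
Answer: -√5313/2 ≈ -36.445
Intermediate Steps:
Q(s, u) = -u/4
f(a) = -28/a
R = -55/4 (R = (-9 + 20)*(-¼*5) = 11*(-5/4) = -55/4 ≈ -13.750)
M(N, C) = √5313/2 (M(N, C) = √(1342 - 55/4) = √(5313/4) = √5313/2)
-M(f(39), -1829) = -√5313/2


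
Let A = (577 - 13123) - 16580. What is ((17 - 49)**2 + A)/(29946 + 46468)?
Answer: -14051/38207 ≈ -0.36776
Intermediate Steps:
A = -29126 (A = -12546 - 16580 = -29126)
((17 - 49)**2 + A)/(29946 + 46468) = ((17 - 49)**2 - 29126)/(29946 + 46468) = ((-32)**2 - 29126)/76414 = (1024 - 29126)*(1/76414) = -28102*1/76414 = -14051/38207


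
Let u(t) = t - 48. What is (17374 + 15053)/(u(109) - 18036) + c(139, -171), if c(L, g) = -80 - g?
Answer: 1603298/17975 ≈ 89.196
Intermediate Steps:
u(t) = -48 + t
(17374 + 15053)/(u(109) - 18036) + c(139, -171) = (17374 + 15053)/((-48 + 109) - 18036) + (-80 - 1*(-171)) = 32427/(61 - 18036) + (-80 + 171) = 32427/(-17975) + 91 = 32427*(-1/17975) + 91 = -32427/17975 + 91 = 1603298/17975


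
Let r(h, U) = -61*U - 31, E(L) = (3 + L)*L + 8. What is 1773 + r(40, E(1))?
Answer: 1010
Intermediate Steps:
E(L) = 8 + L*(3 + L) (E(L) = L*(3 + L) + 8 = 8 + L*(3 + L))
r(h, U) = -31 - 61*U
1773 + r(40, E(1)) = 1773 + (-31 - 61*(8 + 1² + 3*1)) = 1773 + (-31 - 61*(8 + 1 + 3)) = 1773 + (-31 - 61*12) = 1773 + (-31 - 732) = 1773 - 763 = 1010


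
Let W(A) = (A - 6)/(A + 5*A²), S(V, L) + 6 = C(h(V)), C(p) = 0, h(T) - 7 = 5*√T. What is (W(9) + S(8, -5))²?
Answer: 683929/19044 ≈ 35.913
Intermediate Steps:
h(T) = 7 + 5*√T
S(V, L) = -6 (S(V, L) = -6 + 0 = -6)
W(A) = (-6 + A)/(A + 5*A²)
(W(9) + S(8, -5))² = ((-6 + 9)/(9*(1 + 5*9)) - 6)² = ((⅑)*3/(1 + 45) - 6)² = ((⅑)*3/46 - 6)² = ((⅑)*(1/46)*3 - 6)² = (1/138 - 6)² = (-827/138)² = 683929/19044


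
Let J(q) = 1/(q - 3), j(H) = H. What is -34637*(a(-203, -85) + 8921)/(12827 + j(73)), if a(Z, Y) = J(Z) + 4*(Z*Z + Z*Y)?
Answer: -577422585619/885800 ≈ -6.5187e+5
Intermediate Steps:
J(q) = 1/(-3 + q)
a(Z, Y) = 1/(-3 + Z) + 4*Z² + 4*Y*Z (a(Z, Y) = 1/(-3 + Z) + 4*(Z*Z + Z*Y) = 1/(-3 + Z) + 4*(Z² + Y*Z) = 1/(-3 + Z) + (4*Z² + 4*Y*Z) = 1/(-3 + Z) + 4*Z² + 4*Y*Z)
-34637*(a(-203, -85) + 8921)/(12827 + j(73)) = -34637*((1 + 4*(-203)*(-3 - 203)*(-85 - 203))/(-3 - 203) + 8921)/(12827 + 73) = -34637/(12900/((1 + 4*(-203)*(-206)*(-288))/(-206) + 8921)) = -(308996677/12900 - 34637*(1 - 48174336)/2657400) = -34637/(12900/(-1/206*(-48174335) + 8921)) = -34637/(12900/(48174335/206 + 8921)) = -34637/(12900/(50012061/206)) = -34637/(12900*(206/50012061)) = -34637/885800/16670687 = -34637*16670687/885800 = -577422585619/885800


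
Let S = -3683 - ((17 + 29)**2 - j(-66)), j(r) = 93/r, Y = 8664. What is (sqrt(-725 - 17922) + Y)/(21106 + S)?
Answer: 63536/112241 + 22*I*sqrt(18647)/336723 ≈ 0.56607 + 0.0089218*I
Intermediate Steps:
S = -127609/22 (S = -3683 - ((17 + 29)**2 - 93/(-66)) = -3683 - (46**2 - 93*(-1)/66) = -3683 - (2116 - 1*(-31/22)) = -3683 - (2116 + 31/22) = -3683 - 1*46583/22 = -3683 - 46583/22 = -127609/22 ≈ -5800.4)
(sqrt(-725 - 17922) + Y)/(21106 + S) = (sqrt(-725 - 17922) + 8664)/(21106 - 127609/22) = (sqrt(-18647) + 8664)/(336723/22) = (I*sqrt(18647) + 8664)*(22/336723) = (8664 + I*sqrt(18647))*(22/336723) = 63536/112241 + 22*I*sqrt(18647)/336723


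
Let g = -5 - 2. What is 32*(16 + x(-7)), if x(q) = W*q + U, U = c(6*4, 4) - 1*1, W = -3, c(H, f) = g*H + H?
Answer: -3456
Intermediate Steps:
g = -7
c(H, f) = -6*H (c(H, f) = -7*H + H = -6*H)
U = -145 (U = -36*4 - 1*1 = -6*24 - 1 = -144 - 1 = -145)
x(q) = -145 - 3*q (x(q) = -3*q - 145 = -145 - 3*q)
32*(16 + x(-7)) = 32*(16 + (-145 - 3*(-7))) = 32*(16 + (-145 + 21)) = 32*(16 - 124) = 32*(-108) = -3456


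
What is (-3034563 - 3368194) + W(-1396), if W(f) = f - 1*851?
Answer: -6405004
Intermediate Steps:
W(f) = -851 + f (W(f) = f - 851 = -851 + f)
(-3034563 - 3368194) + W(-1396) = (-3034563 - 3368194) + (-851 - 1396) = -6402757 - 2247 = -6405004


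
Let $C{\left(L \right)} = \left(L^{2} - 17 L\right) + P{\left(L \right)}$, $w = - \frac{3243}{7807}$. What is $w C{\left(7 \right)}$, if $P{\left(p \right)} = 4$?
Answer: $\frac{214038}{7807} \approx 27.416$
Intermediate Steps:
$w = - \frac{3243}{7807}$ ($w = \left(-3243\right) \frac{1}{7807} = - \frac{3243}{7807} \approx -0.4154$)
$C{\left(L \right)} = 4 + L^{2} - 17 L$ ($C{\left(L \right)} = \left(L^{2} - 17 L\right) + 4 = 4 + L^{2} - 17 L$)
$w C{\left(7 \right)} = - \frac{3243 \left(4 + 7^{2} - 119\right)}{7807} = - \frac{3243 \left(4 + 49 - 119\right)}{7807} = \left(- \frac{3243}{7807}\right) \left(-66\right) = \frac{214038}{7807}$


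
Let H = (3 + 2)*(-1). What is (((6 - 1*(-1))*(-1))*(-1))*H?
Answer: -35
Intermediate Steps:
H = -5 (H = 5*(-1) = -5)
(((6 - 1*(-1))*(-1))*(-1))*H = (((6 - 1*(-1))*(-1))*(-1))*(-5) = (((6 + 1)*(-1))*(-1))*(-5) = ((7*(-1))*(-1))*(-5) = -7*(-1)*(-5) = 7*(-5) = -35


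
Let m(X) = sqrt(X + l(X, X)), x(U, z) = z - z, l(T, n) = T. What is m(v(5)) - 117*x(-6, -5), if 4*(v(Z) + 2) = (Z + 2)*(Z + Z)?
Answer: sqrt(31) ≈ 5.5678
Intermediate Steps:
x(U, z) = 0
v(Z) = -2 + Z*(2 + Z)/2 (v(Z) = -2 + ((Z + 2)*(Z + Z))/4 = -2 + ((2 + Z)*(2*Z))/4 = -2 + (2*Z*(2 + Z))/4 = -2 + Z*(2 + Z)/2)
m(X) = sqrt(2)*sqrt(X) (m(X) = sqrt(X + X) = sqrt(2*X) = sqrt(2)*sqrt(X))
m(v(5)) - 117*x(-6, -5) = sqrt(2)*sqrt(-2 + 5 + (1/2)*5**2) - 117*0 = sqrt(2)*sqrt(-2 + 5 + (1/2)*25) + 0 = sqrt(2)*sqrt(-2 + 5 + 25/2) + 0 = sqrt(2)*sqrt(31/2) + 0 = sqrt(2)*(sqrt(62)/2) + 0 = sqrt(31) + 0 = sqrt(31)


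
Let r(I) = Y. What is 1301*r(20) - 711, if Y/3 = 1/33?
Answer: -6520/11 ≈ -592.73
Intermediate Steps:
Y = 1/11 (Y = 3/33 = 3*(1/33) = 1/11 ≈ 0.090909)
r(I) = 1/11
1301*r(20) - 711 = 1301*(1/11) - 711 = 1301/11 - 711 = -6520/11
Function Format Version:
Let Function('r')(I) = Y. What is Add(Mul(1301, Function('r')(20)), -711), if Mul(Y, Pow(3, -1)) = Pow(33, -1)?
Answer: Rational(-6520, 11) ≈ -592.73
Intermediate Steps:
Y = Rational(1, 11) (Y = Mul(3, Pow(33, -1)) = Mul(3, Rational(1, 33)) = Rational(1, 11) ≈ 0.090909)
Function('r')(I) = Rational(1, 11)
Add(Mul(1301, Function('r')(20)), -711) = Add(Mul(1301, Rational(1, 11)), -711) = Add(Rational(1301, 11), -711) = Rational(-6520, 11)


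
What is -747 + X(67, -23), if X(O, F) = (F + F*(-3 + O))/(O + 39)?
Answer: -80677/106 ≈ -761.10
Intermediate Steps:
X(O, F) = (F + F*(-3 + O))/(39 + O)
-747 + X(67, -23) = -747 - 23*(-2 + 67)/(39 + 67) = -747 - 23*65/106 = -747 - 23*1/106*65 = -747 - 1495/106 = -80677/106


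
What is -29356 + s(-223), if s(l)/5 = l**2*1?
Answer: 219289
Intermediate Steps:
s(l) = 5*l**2 (s(l) = 5*(l**2*1) = 5*l**2)
-29356 + s(-223) = -29356 + 5*(-223)**2 = -29356 + 5*49729 = -29356 + 248645 = 219289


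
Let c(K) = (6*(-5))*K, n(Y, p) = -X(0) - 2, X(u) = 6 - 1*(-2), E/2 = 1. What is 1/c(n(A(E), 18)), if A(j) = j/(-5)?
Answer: 1/300 ≈ 0.0033333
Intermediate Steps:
E = 2 (E = 2*1 = 2)
A(j) = -j/5 (A(j) = j*(-⅕) = -j/5)
X(u) = 8 (X(u) = 6 + 2 = 8)
n(Y, p) = -10 (n(Y, p) = -1*8 - 2 = -8 - 2 = -10)
c(K) = -30*K
1/c(n(A(E), 18)) = 1/(-30*(-10)) = 1/300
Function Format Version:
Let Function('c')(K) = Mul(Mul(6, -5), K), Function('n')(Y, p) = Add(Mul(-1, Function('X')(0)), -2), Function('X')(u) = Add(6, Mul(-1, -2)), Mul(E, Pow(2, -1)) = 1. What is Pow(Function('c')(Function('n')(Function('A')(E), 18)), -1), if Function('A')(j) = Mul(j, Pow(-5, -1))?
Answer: Rational(1, 300) ≈ 0.0033333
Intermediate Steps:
E = 2 (E = Mul(2, 1) = 2)
Function('A')(j) = Mul(Rational(-1, 5), j) (Function('A')(j) = Mul(j, Rational(-1, 5)) = Mul(Rational(-1, 5), j))
Function('X')(u) = 8 (Function('X')(u) = Add(6, 2) = 8)
Function('n')(Y, p) = -10 (Function('n')(Y, p) = Add(Mul(-1, 8), -2) = Add(-8, -2) = -10)
Function('c')(K) = Mul(-30, K)
Pow(Function('c')(Function('n')(Function('A')(E), 18)), -1) = Pow(Mul(-30, -10), -1) = Pow(300, -1) = Rational(1, 300)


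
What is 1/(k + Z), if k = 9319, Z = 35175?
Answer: 1/44494 ≈ 2.2475e-5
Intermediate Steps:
1/(k + Z) = 1/(9319 + 35175) = 1/44494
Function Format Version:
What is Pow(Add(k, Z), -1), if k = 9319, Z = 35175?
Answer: Rational(1, 44494) ≈ 2.2475e-5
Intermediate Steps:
Pow(Add(k, Z), -1) = Pow(Add(9319, 35175), -1) = Pow(44494, -1) = Rational(1, 44494)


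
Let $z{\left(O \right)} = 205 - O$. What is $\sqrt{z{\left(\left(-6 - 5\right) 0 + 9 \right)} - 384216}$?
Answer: $2 i \sqrt{96005} \approx 619.69 i$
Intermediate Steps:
$\sqrt{z{\left(\left(-6 - 5\right) 0 + 9 \right)} - 384216} = \sqrt{\left(205 - \left(\left(-6 - 5\right) 0 + 9\right)\right) - 384216} = \sqrt{\left(205 - \left(\left(-11\right) 0 + 9\right)\right) - 384216} = \sqrt{\left(205 - \left(0 + 9\right)\right) - 384216} = \sqrt{\left(205 - 9\right) - 384216} = \sqrt{196 - 384216} = \sqrt{-384020} = 2 i \sqrt{96005}$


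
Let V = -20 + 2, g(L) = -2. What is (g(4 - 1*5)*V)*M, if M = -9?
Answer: -324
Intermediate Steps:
V = -18
(g(4 - 1*5)*V)*M = -2*(-18)*(-9) = 36*(-9) = -324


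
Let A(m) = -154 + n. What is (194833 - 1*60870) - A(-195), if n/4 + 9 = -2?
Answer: 134161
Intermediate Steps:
n = -44 (n = -36 + 4*(-2) = -36 - 8 = -44)
A(m) = -198 (A(m) = -154 - 44 = -198)
(194833 - 1*60870) - A(-195) = (194833 - 1*60870) - 1*(-198) = (194833 - 60870) + 198 = 133963 + 198 = 134161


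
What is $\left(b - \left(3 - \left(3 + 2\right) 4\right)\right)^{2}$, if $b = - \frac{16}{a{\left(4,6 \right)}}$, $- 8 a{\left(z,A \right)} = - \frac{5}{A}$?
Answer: $\frac{466489}{25} \approx 18660.0$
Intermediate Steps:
$a{\left(z,A \right)} = \frac{5}{8 A}$ ($a{\left(z,A \right)} = - \frac{\left(-5\right) \frac{1}{A}}{8} = \frac{5}{8 A}$)
$b = - \frac{768}{5}$ ($b = - \frac{16}{\frac{5}{8} \cdot \frac{1}{6}} = - \frac{16}{\frac{5}{48}} = \left(-16\right) \frac{48}{5} = - \frac{768}{5} \approx -153.6$)
$\left(b - \left(3 - \left(3 + 2\right) 4\right)\right)^{2} = \left(- \frac{768}{5} - \left(3 - \left(3 + 2\right) 4\right)\right)^{2} = \left(- \frac{768}{5} + \left(-3 + 5 \cdot 4\right)\right)^{2} = \left(- \frac{768}{5} + \left(-3 + 20\right)\right)^{2} = \left(- \frac{768}{5} + 17\right)^{2} = \left(- \frac{683}{5}\right)^{2} = \frac{466489}{25}$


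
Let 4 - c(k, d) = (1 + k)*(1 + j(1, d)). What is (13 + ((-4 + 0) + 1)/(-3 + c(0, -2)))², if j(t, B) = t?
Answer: 256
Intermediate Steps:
c(k, d) = 2 - 2*k (c(k, d) = 4 - (1 + k)*(1 + 1) = 4 - (1 + k)*2 = 4 - (2 + 2*k) = 4 + (-2 - 2*k) = 2 - 2*k)
(13 + ((-4 + 0) + 1)/(-3 + c(0, -2)))² = (13 + ((-4 + 0) + 1)/(-3 + (2 - 2*0)))² = (13 + (-4 + 1)/(-3 + (2 + 0)))² = (13 - 3/(-3 + 2))² = (13 - 3/(-1))² = (13 - 3*(-1))² = (13 + 3)² = 16² = 256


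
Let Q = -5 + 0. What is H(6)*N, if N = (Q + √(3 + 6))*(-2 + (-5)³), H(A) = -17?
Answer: -4318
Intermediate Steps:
Q = -5
N = 254 (N = (-5 + √(3 + 6))*(-2 + (-5)³) = (-5 + √9)*(-2 - 125) = (-5 + 3)*(-127) = -2*(-127) = 254)
H(6)*N = -17*254 = -4318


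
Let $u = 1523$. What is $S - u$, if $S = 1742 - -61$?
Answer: $280$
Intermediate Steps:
$S = 1803$ ($S = 1742 + 61 = 1803$)
$S - u = 1803 - 1523 = 280$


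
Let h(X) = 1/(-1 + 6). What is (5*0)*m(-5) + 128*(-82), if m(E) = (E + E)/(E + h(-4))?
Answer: -10496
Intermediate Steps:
h(X) = ⅕ (h(X) = 1/5 = ⅕)
m(E) = 2*E/(⅕ + E) (m(E) = (E + E)/(E + ⅕) = (2*E)/(⅕ + E) = 2*E/(⅕ + E))
(5*0)*m(-5) + 128*(-82) = (5*0)*(10*(-5)/(1 + 5*(-5))) + 128*(-82) = 0*(10*(-5)/(1 - 25)) - 10496 = 0*(10*(-5)/(-24)) - 10496 = 0*(10*(-5)*(-1/24)) - 10496 = 0*(25/12) - 10496 = 0 - 10496 = -10496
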